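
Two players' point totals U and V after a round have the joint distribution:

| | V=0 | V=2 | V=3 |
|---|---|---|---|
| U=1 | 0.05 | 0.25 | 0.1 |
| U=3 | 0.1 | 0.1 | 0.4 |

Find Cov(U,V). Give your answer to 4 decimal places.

0.1600

E[U] = 2.2,  E[V] = 2.2
E[UV] = 5
Cov(U,V) = E[UV] − E[U]E[V] = 5 − (2.2)(2.2) = 0.16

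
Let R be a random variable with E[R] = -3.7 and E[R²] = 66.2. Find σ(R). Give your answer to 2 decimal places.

7.25

var(R) = 66.2 − (-3.7)² = 52.51
σ(R) = √52.51 ≈ 7.25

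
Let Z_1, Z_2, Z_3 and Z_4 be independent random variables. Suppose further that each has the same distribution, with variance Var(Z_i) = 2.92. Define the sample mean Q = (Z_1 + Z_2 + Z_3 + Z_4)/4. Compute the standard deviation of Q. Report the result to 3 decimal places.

By independence, Var(Q) = (0.25)²Var(Z_1) + (0.25)²Var(Z_2) + (0.25)²Var(Z_3) + (0.25)²Var(Z_4)
= (0.25)²·2.92 + (0.25)²·2.92 + (0.25)²·2.92 + (0.25)²·2.92 = 0.73
σ(Q) = √0.73 ≈ 0.854

0.854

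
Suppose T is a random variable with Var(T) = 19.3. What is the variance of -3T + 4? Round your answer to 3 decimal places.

Var(-3T + 4) = (-3)²·Var(T) = 9·19.3 = 173.7

173.700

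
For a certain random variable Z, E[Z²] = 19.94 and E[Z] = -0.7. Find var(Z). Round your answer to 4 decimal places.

var(Z) = 19.94 − (-0.7)² = 19.45

19.4500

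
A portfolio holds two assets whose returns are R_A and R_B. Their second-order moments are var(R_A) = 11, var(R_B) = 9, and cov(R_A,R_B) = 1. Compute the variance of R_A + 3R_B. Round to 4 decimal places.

98.0000

var(R_A + 3R_B) = (1)²·var(R_A) + (3)²·var(R_B) + 2·(1)·(3)·cov(R_A,R_B)
= 1·11 + 9·9 + 6·1 = 98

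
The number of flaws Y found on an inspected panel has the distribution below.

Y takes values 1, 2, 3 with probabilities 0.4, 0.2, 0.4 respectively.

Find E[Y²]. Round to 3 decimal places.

4.800

E[Y²] = (1)²(0.4) + (2)²(0.2) + (3)²(0.4) = 4.8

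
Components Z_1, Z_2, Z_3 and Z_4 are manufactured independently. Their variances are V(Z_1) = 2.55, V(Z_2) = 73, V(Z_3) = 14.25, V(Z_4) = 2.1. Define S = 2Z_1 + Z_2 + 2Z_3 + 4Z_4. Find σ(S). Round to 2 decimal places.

By independence, V(S) = (2)²V(Z_1) + (1)²V(Z_2) + (2)²V(Z_3) + (4)²V(Z_4)
= (2)²·2.55 + (1)²·73 + (2)²·14.25 + (4)²·2.1 = 173.8
σ(S) = √173.8 ≈ 13.18

13.18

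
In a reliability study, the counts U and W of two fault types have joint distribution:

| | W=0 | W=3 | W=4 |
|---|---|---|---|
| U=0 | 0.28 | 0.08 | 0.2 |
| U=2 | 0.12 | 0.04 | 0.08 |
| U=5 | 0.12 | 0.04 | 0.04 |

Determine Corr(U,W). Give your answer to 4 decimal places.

-0.0899

E[U] = 1.48,  E[W] = 1.76
E[UW] = 2.28
Cov(U,W) = E[UW] − E[U]E[W] = 2.28 − (1.48)(1.76) = -0.3248
V(U) = 3.7696,  V(W) = 3.4624
ρ = -0.3248 / √(3.7696·3.4624) ≈ -0.0899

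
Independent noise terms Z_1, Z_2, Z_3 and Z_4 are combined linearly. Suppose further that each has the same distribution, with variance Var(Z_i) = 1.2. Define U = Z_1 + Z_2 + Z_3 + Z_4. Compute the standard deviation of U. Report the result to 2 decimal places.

By independence, Var(U) = (1)²Var(Z_1) + (1)²Var(Z_2) + (1)²Var(Z_3) + (1)²Var(Z_4)
= (1)²·1.2 + (1)²·1.2 + (1)²·1.2 + (1)²·1.2 = 4.8
SD(U) = √4.8 ≈ 2.19

2.19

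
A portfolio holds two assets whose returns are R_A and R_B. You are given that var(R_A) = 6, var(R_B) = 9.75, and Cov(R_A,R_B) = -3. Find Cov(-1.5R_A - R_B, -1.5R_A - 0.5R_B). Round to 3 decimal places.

11.625

Cov(-1.5R_A - R_B, -1.5R_A - 0.5R_B) = (-1.5)(-1.5)var(R_A) + (-1)(-0.5)var(R_B) + [(-1.5)(-0.5) + (-1)(-1.5)]Cov(R_A,R_B)
= 2.25·6 + 0.5·9.75 + 2.25·-3 = 11.625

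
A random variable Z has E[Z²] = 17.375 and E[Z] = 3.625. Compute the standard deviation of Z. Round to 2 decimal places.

2.06

var(Z) = 17.375 − (3.625)² = 4.234375
SD(Z) = √4.234375 ≈ 2.06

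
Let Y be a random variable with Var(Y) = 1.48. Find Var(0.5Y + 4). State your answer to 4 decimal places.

Var(0.5Y + 4) = (0.5)²·Var(Y) = 0.25·1.48 = 0.37

0.3700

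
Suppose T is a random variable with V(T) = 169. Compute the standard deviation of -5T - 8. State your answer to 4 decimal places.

65.0000

V(-5T - 8) = (-5)²·169 = 4225
SD(-5T - 8) = √4225 ≈ 65.0000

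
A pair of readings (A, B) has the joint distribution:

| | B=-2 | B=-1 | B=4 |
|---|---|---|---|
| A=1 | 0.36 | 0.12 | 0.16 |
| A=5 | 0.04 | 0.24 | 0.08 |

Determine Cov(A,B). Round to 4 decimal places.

E[A] = 2.44,  E[B] = -0.2
E[AB] = -0.2
Cov(A,B) = E[AB] − E[A]E[B] = -0.2 − (2.44)(-0.2) = 0.288

0.2880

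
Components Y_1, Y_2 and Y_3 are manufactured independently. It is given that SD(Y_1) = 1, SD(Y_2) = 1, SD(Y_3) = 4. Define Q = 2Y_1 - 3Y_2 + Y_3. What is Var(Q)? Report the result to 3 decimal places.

Var(Y_1) = 1, Var(Y_2) = 1, Var(Y_3) = 16
By independence, Var(Q) = (2)²Var(Y_1) + (-3)²Var(Y_2) + (1)²Var(Y_3)
= (2)²·1 + (-3)²·1 + (1)²·16 = 29

29.000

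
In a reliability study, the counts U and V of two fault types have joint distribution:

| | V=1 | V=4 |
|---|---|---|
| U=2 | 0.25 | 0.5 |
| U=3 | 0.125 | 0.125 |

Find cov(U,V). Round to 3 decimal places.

-0.094

E[U] = 2.25,  E[V] = 2.875
E[UV] = 6.375
cov(U,V) = E[UV] − E[U]E[V] = 6.375 − (2.25)(2.875) = -0.09375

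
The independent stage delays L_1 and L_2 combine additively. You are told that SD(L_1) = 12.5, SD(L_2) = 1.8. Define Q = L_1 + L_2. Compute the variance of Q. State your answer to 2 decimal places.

V(L_1) = 156.25, V(L_2) = 3.24
By independence, V(Q) = (1)²V(L_1) + (1)²V(L_2)
= (1)²·156.25 + (1)²·3.24 = 159.49

159.49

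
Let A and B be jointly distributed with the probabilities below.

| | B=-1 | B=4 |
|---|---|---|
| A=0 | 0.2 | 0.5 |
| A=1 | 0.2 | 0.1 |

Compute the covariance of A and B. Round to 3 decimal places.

E[A] = 0.3,  E[B] = 2
E[AB] = 0.2
cov(A,B) = E[AB] − E[A]E[B] = 0.2 − (0.3)(2) = -0.4

-0.400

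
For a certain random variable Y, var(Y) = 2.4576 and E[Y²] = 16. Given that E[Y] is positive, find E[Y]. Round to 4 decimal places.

3.6800

(E[Y])² = E[Y²] − var(Y) = 16 − 2.4576 = 13.5424
E[Y] = √13.5424 = 3.68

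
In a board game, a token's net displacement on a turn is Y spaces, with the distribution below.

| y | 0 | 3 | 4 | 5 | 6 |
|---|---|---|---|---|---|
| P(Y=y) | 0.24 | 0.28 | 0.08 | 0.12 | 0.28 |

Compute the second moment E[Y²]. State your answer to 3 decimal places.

16.880

E[Y²] = (0)²(0.24) + (3)²(0.28) + (4)²(0.08) + (5)²(0.12) + (6)²(0.28) = 16.88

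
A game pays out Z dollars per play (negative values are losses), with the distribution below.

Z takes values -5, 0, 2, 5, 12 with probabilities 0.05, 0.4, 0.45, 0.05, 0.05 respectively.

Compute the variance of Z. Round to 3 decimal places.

9.250

E[Z] = (-5)(0.05) + (0)(0.4) + (2)(0.45) + (5)(0.05) + (12)(0.05) = 1.5
E[Z²] = (-5)²(0.05) + (0)²(0.4) + (2)²(0.45) + (5)²(0.05) + (12)²(0.05) = 11.5
var(Z) = E[Z²] − (E[Z])² = 11.5 − (1.5)² = 9.25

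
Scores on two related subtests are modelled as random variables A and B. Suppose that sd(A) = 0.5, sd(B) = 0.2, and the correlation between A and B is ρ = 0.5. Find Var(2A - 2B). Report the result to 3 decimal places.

0.760

Var(A) = (0.5)² = 0.25;  Var(B) = (0.2)² = 0.04
Cov(A,B) = ρ·sd(A)·sd(B) = 0.5·0.5·0.2 = 0.05
Var(2A - 2B) = (2)²·Var(A) + (-2)²·Var(B) + 2·(2)·(-2)·Cov(A,B)
= 4·0.25 + 4·0.04 + -8·0.05 = 0.76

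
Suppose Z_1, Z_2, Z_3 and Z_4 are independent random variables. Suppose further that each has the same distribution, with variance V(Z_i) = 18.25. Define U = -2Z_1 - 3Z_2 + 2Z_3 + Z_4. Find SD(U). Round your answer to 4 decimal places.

18.1246

By independence, V(U) = (-2)²V(Z_1) + (-3)²V(Z_2) + (2)²V(Z_3) + (1)²V(Z_4)
= (-2)²·18.25 + (-3)²·18.25 + (2)²·18.25 + (1)²·18.25 = 328.5
SD(U) = √328.5 ≈ 18.1246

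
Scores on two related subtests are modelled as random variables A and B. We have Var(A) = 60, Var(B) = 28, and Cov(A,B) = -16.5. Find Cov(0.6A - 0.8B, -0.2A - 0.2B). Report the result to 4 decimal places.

-3.3800

Cov(0.6A - 0.8B, -0.2A - 0.2B) = (0.6)(-0.2)Var(A) + (-0.8)(-0.2)Var(B) + [(0.6)(-0.2) + (-0.8)(-0.2)]Cov(A,B)
= -0.12·60 + 0.16·28 + 0.04·-16.5 = -3.38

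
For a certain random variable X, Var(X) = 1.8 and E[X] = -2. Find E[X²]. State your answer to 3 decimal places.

E[X²] = Var(X) + (E[X])² = 1.8 + (-2)² = 5.8

5.800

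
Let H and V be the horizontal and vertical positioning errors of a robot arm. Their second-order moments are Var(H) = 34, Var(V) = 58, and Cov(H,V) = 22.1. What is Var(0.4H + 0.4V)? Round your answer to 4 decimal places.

Var(0.4H + 0.4V) = (0.4)²·Var(H) + (0.4)²·Var(V) + 2·(0.4)·(0.4)·Cov(H,V)
= 0.16·34 + 0.16·58 + 0.32·22.1 = 21.792

21.7920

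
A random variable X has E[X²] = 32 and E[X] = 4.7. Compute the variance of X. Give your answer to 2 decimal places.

9.91

Var(X) = 32 − (4.7)² = 9.91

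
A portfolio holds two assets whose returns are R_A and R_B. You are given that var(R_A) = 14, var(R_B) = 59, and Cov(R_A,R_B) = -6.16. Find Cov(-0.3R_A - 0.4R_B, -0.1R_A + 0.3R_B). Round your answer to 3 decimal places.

Cov(-0.3R_A - 0.4R_B, -0.1R_A + 0.3R_B) = (-0.3)(-0.1)var(R_A) + (-0.4)(0.3)var(R_B) + [(-0.3)(0.3) + (-0.4)(-0.1)]Cov(R_A,R_B)
= 0.03·14 + -0.12·59 + -0.05·-6.16 = -6.352

-6.352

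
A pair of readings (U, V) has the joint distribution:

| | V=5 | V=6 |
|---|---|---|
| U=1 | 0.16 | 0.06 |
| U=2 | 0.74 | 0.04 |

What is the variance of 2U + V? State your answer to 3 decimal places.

0.624

E[U] = 1.78,  E[V] = 5.1,  E[UV] = 9.04
Var(U) = 3.34 − (1.78)² = 0.1716;  Var(V) = 26.1 − (5.1)² = 0.09
Cov(U,V) = 9.04 − (1.78)(5.1) = -0.038
Var(2U + V) = (2)²·0.1716 + (1)²·0.09 + 2·(2)·(1)·-0.038 = 0.6244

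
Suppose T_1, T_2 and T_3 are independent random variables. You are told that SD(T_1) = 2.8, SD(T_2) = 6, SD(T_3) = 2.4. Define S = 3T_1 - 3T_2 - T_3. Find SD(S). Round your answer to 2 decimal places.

V(T_1) = 7.84, V(T_2) = 36, V(T_3) = 5.76
By independence, V(S) = (3)²V(T_1) + (-3)²V(T_2) + (-1)²V(T_3)
= (3)²·7.84 + (-3)²·36 + (-1)²·5.76 = 400.32
SD(S) = √400.32 ≈ 20.01

20.01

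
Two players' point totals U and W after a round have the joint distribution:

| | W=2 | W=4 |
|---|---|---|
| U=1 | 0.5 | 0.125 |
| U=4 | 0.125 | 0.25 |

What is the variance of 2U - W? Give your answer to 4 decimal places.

6.7500

E[U] = 2.125,  E[W] = 2.75,  E[UW] = 6.5
var(U) = 6.625 − (2.125)² = 2.109375;  var(W) = 8.5 − (2.75)² = 0.9375
Cov(U,W) = 6.5 − (2.125)(2.75) = 0.65625
var(2U - W) = (2)²·2.109375 + (-1)²·0.9375 + 2·(2)·(-1)·0.65625 = 6.75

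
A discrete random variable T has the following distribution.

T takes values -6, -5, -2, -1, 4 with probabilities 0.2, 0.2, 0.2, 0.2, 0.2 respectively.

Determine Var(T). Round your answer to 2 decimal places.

12.40

E[T] = (-6)(0.2) + (-5)(0.2) + (-2)(0.2) + (-1)(0.2) + (4)(0.2) = -2
E[T²] = (-6)²(0.2) + (-5)²(0.2) + (-2)²(0.2) + (-1)²(0.2) + (4)²(0.2) = 16.4
Var(T) = E[T²] − (E[T])² = 16.4 − (-2)² = 12.4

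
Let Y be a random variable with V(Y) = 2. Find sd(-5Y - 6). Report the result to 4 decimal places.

7.0711

V(-5Y - 6) = (-5)²·2 = 50
sd(-5Y - 6) = √50 ≈ 7.0711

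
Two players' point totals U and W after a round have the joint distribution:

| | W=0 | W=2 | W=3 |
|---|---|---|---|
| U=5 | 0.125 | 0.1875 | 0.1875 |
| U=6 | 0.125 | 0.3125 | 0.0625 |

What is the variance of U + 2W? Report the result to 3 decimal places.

4.750

E[U] = 5.5,  E[W] = 1.75,  E[UW] = 9.5625
Var(U) = 30.5 − (5.5)² = 0.25;  Var(W) = 4.25 − (1.75)² = 1.1875
cov(U,W) = 9.5625 − (5.5)(1.75) = -0.0625
Var(U + 2W) = (1)²·0.25 + (2)²·1.1875 + 2·(1)·(2)·-0.0625 = 4.75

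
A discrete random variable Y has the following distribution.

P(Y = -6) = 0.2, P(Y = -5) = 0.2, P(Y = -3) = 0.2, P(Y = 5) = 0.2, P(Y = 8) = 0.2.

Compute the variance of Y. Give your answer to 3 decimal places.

31.760

E[Y] = (-6)(0.2) + (-5)(0.2) + (-3)(0.2) + (5)(0.2) + (8)(0.2) = -0.2
E[Y²] = (-6)²(0.2) + (-5)²(0.2) + (-3)²(0.2) + (5)²(0.2) + (8)²(0.2) = 31.8
V(Y) = E[Y²] − (E[Y])² = 31.8 − (-0.2)² = 31.76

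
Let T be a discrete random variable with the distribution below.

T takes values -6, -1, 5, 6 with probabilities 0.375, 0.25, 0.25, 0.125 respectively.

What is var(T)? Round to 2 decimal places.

24.25

E[T] = (-6)(0.375) + (-1)(0.25) + (5)(0.25) + (6)(0.125) = -0.5
E[T²] = (-6)²(0.375) + (-1)²(0.25) + (5)²(0.25) + (6)²(0.125) = 24.5
var(T) = E[T²] − (E[T])² = 24.5 − (-0.5)² = 24.25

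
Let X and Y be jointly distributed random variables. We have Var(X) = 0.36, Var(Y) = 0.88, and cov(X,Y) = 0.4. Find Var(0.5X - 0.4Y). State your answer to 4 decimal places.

Var(0.5X - 0.4Y) = (0.5)²·Var(X) + (-0.4)²·Var(Y) + 2·(0.5)·(-0.4)·cov(X,Y)
= 0.25·0.36 + 0.16·0.88 + -0.4·0.4 = 0.0708

0.0708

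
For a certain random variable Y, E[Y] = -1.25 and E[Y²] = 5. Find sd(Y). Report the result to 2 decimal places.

var(Y) = 5 − (-1.25)² = 3.4375
sd(Y) = √3.4375 ≈ 1.85

1.85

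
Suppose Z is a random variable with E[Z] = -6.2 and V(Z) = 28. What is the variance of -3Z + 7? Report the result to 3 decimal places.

252.000

V(-3Z + 7) = (-3)²·V(Z) = 9·28 = 252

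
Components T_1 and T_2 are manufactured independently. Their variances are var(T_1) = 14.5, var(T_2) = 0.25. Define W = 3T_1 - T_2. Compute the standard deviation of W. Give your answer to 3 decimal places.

By independence, var(W) = (3)²var(T_1) + (-1)²var(T_2)
= (3)²·14.5 + (-1)²·0.25 = 130.75
sd(W) = √130.75 ≈ 11.435

11.435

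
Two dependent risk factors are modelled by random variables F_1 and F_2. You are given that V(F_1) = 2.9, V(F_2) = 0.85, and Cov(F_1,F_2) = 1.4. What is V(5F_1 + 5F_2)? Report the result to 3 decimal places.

V(5F_1 + 5F_2) = (5)²·V(F_1) + (5)²·V(F_2) + 2·(5)·(5)·Cov(F_1,F_2)
= 25·2.9 + 25·0.85 + 50·1.4 = 163.75

163.750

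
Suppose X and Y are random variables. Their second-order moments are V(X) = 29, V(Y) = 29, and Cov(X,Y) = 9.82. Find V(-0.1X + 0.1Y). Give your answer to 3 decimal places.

V(-0.1X + 0.1Y) = (-0.1)²·V(X) + (0.1)²·V(Y) + 2·(-0.1)·(0.1)·Cov(X,Y)
= 0.01·29 + 0.01·29 + -0.02·9.82 = 0.3836

0.384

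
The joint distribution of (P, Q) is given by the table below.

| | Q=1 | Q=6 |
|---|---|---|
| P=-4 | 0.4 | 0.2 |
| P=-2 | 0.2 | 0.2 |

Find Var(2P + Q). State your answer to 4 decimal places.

11.4400

E[P] = -3.2,  E[Q] = 3,  E[PQ] = -9.2
Var(P) = 11.2 − (-3.2)² = 0.96;  Var(Q) = 15 − (3)² = 6
cov(P,Q) = -9.2 − (-3.2)(3) = 0.4
Var(2P + Q) = (2)²·0.96 + (1)²·6 + 2·(2)·(1)·0.4 = 11.44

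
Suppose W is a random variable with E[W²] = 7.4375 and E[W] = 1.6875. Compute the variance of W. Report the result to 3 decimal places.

4.590

Var(W) = 7.4375 − (1.6875)² = 4.58984375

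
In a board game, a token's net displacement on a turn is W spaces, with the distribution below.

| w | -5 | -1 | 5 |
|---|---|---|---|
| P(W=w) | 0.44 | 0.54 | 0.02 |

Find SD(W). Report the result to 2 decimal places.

2.25

E[W] = (-5)(0.44) + (-1)(0.54) + (5)(0.02) = -2.64
E[W²] = (-5)²(0.44) + (-1)²(0.54) + (5)²(0.02) = 12.04
Var(W) = E[W²] − (E[W])² = 12.04 − (-2.64)² = 5.0704
SD(W) = √5.0704 ≈ 2.25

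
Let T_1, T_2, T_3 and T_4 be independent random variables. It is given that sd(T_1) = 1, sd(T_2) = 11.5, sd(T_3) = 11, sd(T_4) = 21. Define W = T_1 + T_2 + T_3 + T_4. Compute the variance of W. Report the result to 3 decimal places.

var(T_1) = 1, var(T_2) = 132.25, var(T_3) = 121, var(T_4) = 441
By independence, var(W) = (1)²var(T_1) + (1)²var(T_2) + (1)²var(T_3) + (1)²var(T_4)
= (1)²·1 + (1)²·132.25 + (1)²·121 + (1)²·441 = 695.25

695.250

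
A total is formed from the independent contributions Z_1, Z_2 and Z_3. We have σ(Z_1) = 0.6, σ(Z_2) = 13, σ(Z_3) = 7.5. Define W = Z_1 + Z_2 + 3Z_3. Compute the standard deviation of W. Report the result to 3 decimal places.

25.992

V(Z_1) = 0.36, V(Z_2) = 169, V(Z_3) = 56.25
By independence, V(W) = (1)²V(Z_1) + (1)²V(Z_2) + (3)²V(Z_3)
= (1)²·0.36 + (1)²·169 + (3)²·56.25 = 675.61
σ(W) = √675.61 ≈ 25.992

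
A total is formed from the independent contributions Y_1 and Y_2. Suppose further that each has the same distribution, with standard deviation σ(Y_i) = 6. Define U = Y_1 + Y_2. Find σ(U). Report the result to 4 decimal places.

8.4853

V(Y_i) = (6)² = 36
By independence, V(U) = (1)²V(Y_1) + (1)²V(Y_2)
= (1)²·36 + (1)²·36 = 72
σ(U) = √72 ≈ 8.4853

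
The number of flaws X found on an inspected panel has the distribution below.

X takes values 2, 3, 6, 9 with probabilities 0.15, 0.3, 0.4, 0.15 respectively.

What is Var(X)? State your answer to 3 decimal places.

5.348

E[X] = (2)(0.15) + (3)(0.3) + (6)(0.4) + (9)(0.15) = 4.95
E[X²] = (2)²(0.15) + (3)²(0.3) + (6)²(0.4) + (9)²(0.15) = 29.85
Var(X) = E[X²] − (E[X])² = 29.85 − (4.95)² = 5.3475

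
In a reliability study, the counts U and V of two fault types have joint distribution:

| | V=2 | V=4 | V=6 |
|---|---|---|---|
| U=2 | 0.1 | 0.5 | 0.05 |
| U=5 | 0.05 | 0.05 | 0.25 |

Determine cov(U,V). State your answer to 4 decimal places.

E[U] = 3.05,  E[V] = 4.3
E[UV] = 14
cov(U,V) = E[UV] − E[U]E[V] = 14 − (3.05)(4.3) = 0.885

0.8850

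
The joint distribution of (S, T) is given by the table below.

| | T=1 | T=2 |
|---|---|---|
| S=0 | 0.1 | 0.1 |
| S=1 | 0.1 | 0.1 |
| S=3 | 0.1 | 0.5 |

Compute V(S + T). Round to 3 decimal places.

E[S] = 2,  E[T] = 1.7,  E[ST] = 3.6
V(S) = 5.6 − (2)² = 1.6;  V(T) = 3.1 − (1.7)² = 0.21
Cov(S,T) = 3.6 − (2)(1.7) = 0.2
V(S + T) = (1)²·1.6 + (1)²·0.21 + 2·(1)·(1)·0.2 = 2.21

2.210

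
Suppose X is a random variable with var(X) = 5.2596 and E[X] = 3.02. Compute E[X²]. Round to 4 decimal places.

14.3800

E[X²] = var(X) + (E[X])² = 5.2596 + (3.02)² = 14.38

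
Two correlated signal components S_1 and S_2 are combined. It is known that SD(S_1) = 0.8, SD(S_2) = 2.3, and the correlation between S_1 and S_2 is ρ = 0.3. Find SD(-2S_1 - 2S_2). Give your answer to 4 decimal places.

5.3043

Var(S_1) = (0.8)² = 0.64;  Var(S_2) = (2.3)² = 5.29
Cov(S_1,S_2) = ρ·SD(S_1)·SD(S_2) = 0.3·0.8·2.3 = 0.552
Var(-2S_1 - 2S_2) = (-2)²·Var(S_1) + (-2)²·Var(S_2) + 2·(-2)·(-2)·Cov(S_1,S_2)
= 4·0.64 + 4·5.29 + 8·0.552 = 28.136
SD(-2S_1 - 2S_2) = √28.136 ≈ 5.3043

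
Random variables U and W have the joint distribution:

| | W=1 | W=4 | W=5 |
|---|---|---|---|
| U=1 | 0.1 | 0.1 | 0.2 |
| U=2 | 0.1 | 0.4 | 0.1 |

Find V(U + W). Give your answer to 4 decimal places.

E[U] = 1.6,  E[W] = 3.7,  E[UW] = 5.9
V(U) = 2.8 − (1.6)² = 0.24;  V(W) = 15.7 − (3.7)² = 2.01
Cov(U,W) = 5.9 − (1.6)(3.7) = -0.02
V(U + W) = (1)²·0.24 + (1)²·2.01 + 2·(1)·(1)·-0.02 = 2.21

2.2100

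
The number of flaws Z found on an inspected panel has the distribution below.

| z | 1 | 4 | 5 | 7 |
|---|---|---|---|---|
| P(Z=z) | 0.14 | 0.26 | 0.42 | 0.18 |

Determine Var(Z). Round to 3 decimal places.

E[Z] = (1)(0.14) + (4)(0.26) + (5)(0.42) + (7)(0.18) = 4.54
E[Z²] = (1)²(0.14) + (4)²(0.26) + (5)²(0.42) + (7)²(0.18) = 23.62
Var(Z) = E[Z²] − (E[Z])² = 23.62 − (4.54)² = 3.0084

3.008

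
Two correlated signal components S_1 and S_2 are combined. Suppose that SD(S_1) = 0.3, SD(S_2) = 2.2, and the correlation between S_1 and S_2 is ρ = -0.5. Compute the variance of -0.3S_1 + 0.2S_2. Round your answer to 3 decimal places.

Var(S_1) = (0.3)² = 0.09;  Var(S_2) = (2.2)² = 4.84
Cov(S_1,S_2) = ρ·SD(S_1)·SD(S_2) = -0.5·0.3·2.2 = -0.33
Var(-0.3S_1 + 0.2S_2) = (-0.3)²·Var(S_1) + (0.2)²·Var(S_2) + 2·(-0.3)·(0.2)·Cov(S_1,S_2)
= 0.09·0.09 + 0.04·4.84 + -0.12·-0.33 = 0.2413

0.241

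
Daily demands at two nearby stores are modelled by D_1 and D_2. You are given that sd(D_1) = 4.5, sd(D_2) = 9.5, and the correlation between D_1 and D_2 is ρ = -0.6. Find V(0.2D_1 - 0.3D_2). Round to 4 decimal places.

V(D_1) = (4.5)² = 20.25;  V(D_2) = (9.5)² = 90.25
Cov(D_1,D_2) = ρ·sd(D_1)·sd(D_2) = -0.6·4.5·9.5 = -25.65
V(0.2D_1 - 0.3D_2) = (0.2)²·V(D_1) + (-0.3)²·V(D_2) + 2·(0.2)·(-0.3)·Cov(D_1,D_2)
= 0.04·20.25 + 0.09·90.25 + -0.12·-25.65 = 12.0105

12.0105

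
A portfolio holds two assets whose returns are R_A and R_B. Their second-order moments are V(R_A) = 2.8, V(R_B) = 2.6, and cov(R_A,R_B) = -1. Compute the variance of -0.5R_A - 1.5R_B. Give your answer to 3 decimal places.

V(-0.5R_A - 1.5R_B) = (-0.5)²·V(R_A) + (-1.5)²·V(R_B) + 2·(-0.5)·(-1.5)·cov(R_A,R_B)
= 0.25·2.8 + 2.25·2.6 + 1.5·-1 = 5.05

5.050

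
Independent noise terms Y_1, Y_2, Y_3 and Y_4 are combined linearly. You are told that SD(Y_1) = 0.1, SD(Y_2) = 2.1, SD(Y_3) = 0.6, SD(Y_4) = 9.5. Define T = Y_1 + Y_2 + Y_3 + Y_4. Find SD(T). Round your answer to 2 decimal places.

9.75

Var(Y_1) = 0.01, Var(Y_2) = 4.41, Var(Y_3) = 0.36, Var(Y_4) = 90.25
By independence, Var(T) = (1)²Var(Y_1) + (1)²Var(Y_2) + (1)²Var(Y_3) + (1)²Var(Y_4)
= (1)²·0.01 + (1)²·4.41 + (1)²·0.36 + (1)²·90.25 = 95.03
SD(T) = √95.03 ≈ 9.75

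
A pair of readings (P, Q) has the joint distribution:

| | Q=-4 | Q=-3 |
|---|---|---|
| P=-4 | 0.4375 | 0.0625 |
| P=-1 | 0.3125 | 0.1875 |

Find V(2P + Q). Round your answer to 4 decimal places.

9.9375

E[P] = -2.5,  E[Q] = -3.75,  E[PQ] = 9.5625
V(P) = 8.5 − (-2.5)² = 2.25;  V(Q) = 14.25 − (-3.75)² = 0.1875
Cov(P,Q) = 9.5625 − (-2.5)(-3.75) = 0.1875
V(2P + Q) = (2)²·2.25 + (1)²·0.1875 + 2·(2)·(1)·0.1875 = 9.9375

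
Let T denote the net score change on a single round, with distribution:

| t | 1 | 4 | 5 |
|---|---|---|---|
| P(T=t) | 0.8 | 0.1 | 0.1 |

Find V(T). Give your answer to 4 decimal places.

2.0100

E[T] = (1)(0.8) + (4)(0.1) + (5)(0.1) = 1.7
E[T²] = (1)²(0.8) + (4)²(0.1) + (5)²(0.1) = 4.9
V(T) = E[T²] − (E[T])² = 4.9 − (1.7)² = 2.01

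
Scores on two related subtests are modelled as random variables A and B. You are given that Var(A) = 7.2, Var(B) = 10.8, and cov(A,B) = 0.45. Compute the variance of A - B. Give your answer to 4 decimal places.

17.1000

Var(A - B) = (1)²·Var(A) + (-1)²·Var(B) + 2·(1)·(-1)·cov(A,B)
= 1·7.2 + 1·10.8 + -2·0.45 = 17.1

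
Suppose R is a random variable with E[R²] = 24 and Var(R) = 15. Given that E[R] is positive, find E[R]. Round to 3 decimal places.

3.000

(E[R])² = E[R²] − Var(R) = 24 − 15 = 9
E[R] = √9 = 3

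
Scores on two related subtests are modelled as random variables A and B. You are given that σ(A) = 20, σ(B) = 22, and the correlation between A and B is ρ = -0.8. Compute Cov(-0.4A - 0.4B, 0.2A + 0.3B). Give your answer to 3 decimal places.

V(A) = (20)² = 400;  V(B) = (22)² = 484
Cov(A,B) = ρ·σ(A)·σ(B) = -0.8·20·22 = -352
Cov(-0.4A - 0.4B, 0.2A + 0.3B) = (-0.4)(0.2)V(A) + (-0.4)(0.3)V(B) + [(-0.4)(0.3) + (-0.4)(0.2)]Cov(A,B)
= -0.08·400 + -0.12·484 + -0.2·-352 = -19.68

-19.680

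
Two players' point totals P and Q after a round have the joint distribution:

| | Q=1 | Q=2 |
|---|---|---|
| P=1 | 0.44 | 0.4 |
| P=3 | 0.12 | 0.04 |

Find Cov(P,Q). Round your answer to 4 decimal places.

-0.0608

E[P] = 1.32,  E[Q] = 1.44
E[PQ] = 1.84
Cov(P,Q) = E[PQ] − E[P]E[Q] = 1.84 − (1.32)(1.44) = -0.0608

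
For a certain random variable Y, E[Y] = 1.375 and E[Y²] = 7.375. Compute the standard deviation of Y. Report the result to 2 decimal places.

Var(Y) = 7.375 − (1.375)² = 5.484375
sd(Y) = √5.484375 ≈ 2.34

2.34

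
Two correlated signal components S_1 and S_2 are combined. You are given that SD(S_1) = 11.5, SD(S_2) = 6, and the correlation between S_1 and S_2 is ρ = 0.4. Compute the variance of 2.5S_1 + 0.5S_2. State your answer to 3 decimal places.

var(S_1) = (11.5)² = 132.25;  var(S_2) = (6)² = 36
Cov(S_1,S_2) = ρ·SD(S_1)·SD(S_2) = 0.4·11.5·6 = 27.6
var(2.5S_1 + 0.5S_2) = (2.5)²·var(S_1) + (0.5)²·var(S_2) + 2·(2.5)·(0.5)·Cov(S_1,S_2)
= 6.25·132.25 + 0.25·36 + 2.5·27.6 = 904.5625

904.563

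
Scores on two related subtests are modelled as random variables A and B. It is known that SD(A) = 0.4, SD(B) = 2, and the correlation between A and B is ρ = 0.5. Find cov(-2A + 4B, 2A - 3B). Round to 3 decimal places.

V(A) = (0.4)² = 0.16;  V(B) = (2)² = 4
cov(A,B) = ρ·SD(A)·SD(B) = 0.5·0.4·2 = 0.4
cov(-2A + 4B, 2A - 3B) = (-2)(2)V(A) + (4)(-3)V(B) + [(-2)(-3) + (4)(2)]cov(A,B)
= -4·0.16 + -12·4 + 14·0.4 = -43.04

-43.040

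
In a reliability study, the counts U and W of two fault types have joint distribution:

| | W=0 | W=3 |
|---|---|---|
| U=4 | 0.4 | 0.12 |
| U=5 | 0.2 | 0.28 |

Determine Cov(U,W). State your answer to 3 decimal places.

0.264

E[U] = 4.48,  E[W] = 1.2
E[UW] = 5.64
Cov(U,W) = E[UW] − E[U]E[W] = 5.64 − (4.48)(1.2) = 0.264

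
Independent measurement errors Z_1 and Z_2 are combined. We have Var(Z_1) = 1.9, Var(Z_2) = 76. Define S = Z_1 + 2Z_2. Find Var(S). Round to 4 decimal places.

By independence, Var(S) = (1)²Var(Z_1) + (2)²Var(Z_2)
= (1)²·1.9 + (2)²·76 = 305.9

305.9000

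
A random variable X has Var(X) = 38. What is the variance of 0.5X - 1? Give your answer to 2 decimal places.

9.50

Var(0.5X - 1) = (0.5)²·Var(X) = 0.25·38 = 9.5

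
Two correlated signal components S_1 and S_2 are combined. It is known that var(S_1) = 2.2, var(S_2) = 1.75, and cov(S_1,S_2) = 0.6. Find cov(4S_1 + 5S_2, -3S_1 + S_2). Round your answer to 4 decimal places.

-24.2500

cov(4S_1 + 5S_2, -3S_1 + S_2) = (4)(-3)var(S_1) + (5)(1)var(S_2) + [(4)(1) + (5)(-3)]cov(S_1,S_2)
= -12·2.2 + 5·1.75 + -11·0.6 = -24.25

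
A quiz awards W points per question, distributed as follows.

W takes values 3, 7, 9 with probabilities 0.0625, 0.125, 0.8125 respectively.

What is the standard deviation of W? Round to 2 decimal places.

E[W] = (3)(0.0625) + (7)(0.125) + (9)(0.8125) = 8.375
E[W²] = (3)²(0.0625) + (7)²(0.125) + (9)²(0.8125) = 72.5
var(W) = E[W²] − (E[W])² = 72.5 − (8.375)² = 2.359375
SD(W) = √2.359375 ≈ 1.54

1.54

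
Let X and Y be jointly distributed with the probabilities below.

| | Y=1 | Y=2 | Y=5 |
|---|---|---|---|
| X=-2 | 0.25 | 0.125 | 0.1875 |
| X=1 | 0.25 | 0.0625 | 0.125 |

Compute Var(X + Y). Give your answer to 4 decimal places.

E[X] = -0.6875,  E[Y] = 2.4375,  E[XY] = -1.875
Var(X) = 2.6875 − (-0.6875)² = 2.21484375;  Var(Y) = 9.0625 − (2.4375)² = 3.12109375
Cov(X,Y) = -1.875 − (-0.6875)(2.4375) = -0.19921875
Var(X + Y) = (1)²·2.21484375 + (1)²·3.12109375 + 2·(1)·(1)·-0.19921875 = 4.9375

4.9375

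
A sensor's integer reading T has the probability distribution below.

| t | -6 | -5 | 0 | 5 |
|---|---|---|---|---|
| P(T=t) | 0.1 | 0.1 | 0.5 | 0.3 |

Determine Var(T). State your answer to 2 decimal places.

E[T] = (-6)(0.1) + (-5)(0.1) + (0)(0.5) + (5)(0.3) = 0.4
E[T²] = (-6)²(0.1) + (-5)²(0.1) + (0)²(0.5) + (5)²(0.3) = 13.6
Var(T) = E[T²] − (E[T])² = 13.6 − (0.4)² = 13.44

13.44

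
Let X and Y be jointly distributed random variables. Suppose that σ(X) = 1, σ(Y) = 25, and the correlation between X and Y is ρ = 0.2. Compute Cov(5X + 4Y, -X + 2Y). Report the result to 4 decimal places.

V(X) = (1)² = 1;  V(Y) = (25)² = 625
Cov(X,Y) = ρ·σ(X)·σ(Y) = 0.2·1·25 = 5
Cov(5X + 4Y, -X + 2Y) = (5)(-1)V(X) + (4)(2)V(Y) + [(5)(2) + (4)(-1)]Cov(X,Y)
= -5·1 + 8·625 + 6·5 = 5025

5025.0000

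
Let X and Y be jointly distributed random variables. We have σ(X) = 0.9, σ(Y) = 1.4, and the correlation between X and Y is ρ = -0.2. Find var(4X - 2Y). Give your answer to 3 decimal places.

24.832

var(X) = (0.9)² = 0.81;  var(Y) = (1.4)² = 1.96
Cov(X,Y) = ρ·σ(X)·σ(Y) = -0.2·0.9·1.4 = -0.252
var(4X - 2Y) = (4)²·var(X) + (-2)²·var(Y) + 2·(4)·(-2)·Cov(X,Y)
= 16·0.81 + 4·1.96 + -16·-0.252 = 24.832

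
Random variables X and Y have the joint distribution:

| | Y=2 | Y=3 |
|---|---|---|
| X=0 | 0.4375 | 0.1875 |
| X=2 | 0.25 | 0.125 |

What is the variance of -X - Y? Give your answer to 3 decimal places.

1.184

E[X] = 0.75,  E[Y] = 2.3125,  E[XY] = 1.75
Var(X) = 1.5 − (0.75)² = 0.9375;  Var(Y) = 5.5625 − (2.3125)² = 0.21484375
Cov(X,Y) = 1.75 − (0.75)(2.3125) = 0.015625
Var(-X - Y) = (-1)²·0.9375 + (-1)²·0.21484375 + 2·(-1)·(-1)·0.015625 = 1.18359375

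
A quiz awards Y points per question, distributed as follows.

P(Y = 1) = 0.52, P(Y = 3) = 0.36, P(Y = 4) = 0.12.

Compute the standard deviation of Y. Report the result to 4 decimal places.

E[Y] = (1)(0.52) + (3)(0.36) + (4)(0.12) = 2.08
E[Y²] = (1)²(0.52) + (3)²(0.36) + (4)²(0.12) = 5.68
Var(Y) = E[Y²] − (E[Y])² = 5.68 − (2.08)² = 1.3536
SD(Y) = √1.3536 ≈ 1.1634

1.1634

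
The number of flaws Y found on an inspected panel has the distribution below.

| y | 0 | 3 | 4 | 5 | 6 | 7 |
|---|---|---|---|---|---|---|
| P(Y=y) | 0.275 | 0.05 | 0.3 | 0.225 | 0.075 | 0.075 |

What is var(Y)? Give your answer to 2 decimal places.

5.35

E[Y] = (0)(0.275) + (3)(0.05) + (4)(0.3) + (5)(0.225) + (6)(0.075) + (7)(0.075) = 3.45
E[Y²] = (0)²(0.275) + (3)²(0.05) + (4)²(0.3) + (5)²(0.225) + (6)²(0.075) + (7)²(0.075) = 17.25
var(Y) = E[Y²] − (E[Y])² = 17.25 − (3.45)² = 5.3475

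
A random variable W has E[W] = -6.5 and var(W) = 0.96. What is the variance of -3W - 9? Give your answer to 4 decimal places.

var(-3W - 9) = (-3)²·var(W) = 9·0.96 = 8.64

8.6400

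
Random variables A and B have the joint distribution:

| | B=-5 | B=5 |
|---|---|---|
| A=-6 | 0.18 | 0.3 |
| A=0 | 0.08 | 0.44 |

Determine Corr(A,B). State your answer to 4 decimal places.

E[A] = -2.88,  E[B] = 2.4
E[AB] = -3.6
cov(A,B) = E[AB] − E[A]E[B] = -3.6 − (-2.88)(2.4) = 3.312
Var(A) = 8.9856,  Var(B) = 19.24
ρ = 3.312 / √(8.9856·19.24) ≈ 0.2519

0.2519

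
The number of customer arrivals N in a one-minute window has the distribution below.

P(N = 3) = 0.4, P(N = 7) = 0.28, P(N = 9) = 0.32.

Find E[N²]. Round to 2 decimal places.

43.24

E[N²] = (3)²(0.4) + (7)²(0.28) + (9)²(0.32) = 43.24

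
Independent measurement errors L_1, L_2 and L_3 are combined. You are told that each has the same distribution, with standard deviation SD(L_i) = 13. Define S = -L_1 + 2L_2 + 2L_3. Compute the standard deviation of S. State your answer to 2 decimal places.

39.00

Var(L_i) = (13)² = 169
By independence, Var(S) = (-1)²Var(L_1) + (2)²Var(L_2) + (2)²Var(L_3)
= (-1)²·169 + (2)²·169 + (2)²·169 = 1521
SD(S) = √1521 ≈ 39.00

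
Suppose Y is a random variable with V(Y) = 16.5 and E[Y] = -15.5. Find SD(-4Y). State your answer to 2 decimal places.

16.25

V(-4Y) = (-4)²·16.5 = 264
SD(-4Y) = √264 ≈ 16.25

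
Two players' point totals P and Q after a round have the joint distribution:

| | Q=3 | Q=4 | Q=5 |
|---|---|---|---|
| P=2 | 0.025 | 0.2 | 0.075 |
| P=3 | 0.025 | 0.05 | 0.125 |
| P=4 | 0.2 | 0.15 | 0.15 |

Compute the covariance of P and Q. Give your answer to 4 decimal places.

E[P] = 3.2,  E[Q] = 4.1
E[PQ] = 13
cov(P,Q) = E[PQ] − E[P]E[Q] = 13 − (3.2)(4.1) = -0.12

-0.1200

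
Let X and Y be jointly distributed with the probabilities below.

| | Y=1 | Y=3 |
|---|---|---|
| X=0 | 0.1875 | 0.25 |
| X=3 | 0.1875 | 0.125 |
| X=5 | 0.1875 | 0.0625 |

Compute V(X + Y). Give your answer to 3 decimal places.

4.184

E[X] = 2.1875,  E[Y] = 1.875,  E[XY] = 3.5625
V(X) = 9.0625 − (2.1875)² = 4.27734375;  V(Y) = 4.5 − (1.875)² = 0.984375
Cov(X,Y) = 3.5625 − (2.1875)(1.875) = -0.5390625
V(X + Y) = (1)²·4.27734375 + (1)²·0.984375 + 2·(1)·(1)·-0.5390625 = 4.18359375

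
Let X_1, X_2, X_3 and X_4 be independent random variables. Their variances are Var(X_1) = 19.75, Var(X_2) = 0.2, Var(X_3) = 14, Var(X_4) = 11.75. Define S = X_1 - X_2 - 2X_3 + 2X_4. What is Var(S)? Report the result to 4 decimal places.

By independence, Var(S) = (1)²Var(X_1) + (-1)²Var(X_2) + (-2)²Var(X_3) + (2)²Var(X_4)
= (1)²·19.75 + (-1)²·0.2 + (-2)²·14 + (2)²·11.75 = 122.95

122.9500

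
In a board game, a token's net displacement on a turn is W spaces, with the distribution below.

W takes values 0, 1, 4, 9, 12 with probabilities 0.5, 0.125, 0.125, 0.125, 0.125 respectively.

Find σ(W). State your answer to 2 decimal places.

4.44

E[W] = (0)(0.5) + (1)(0.125) + (4)(0.125) + (9)(0.125) + (12)(0.125) = 3.25
E[W²] = (0)²(0.5) + (1)²(0.125) + (4)²(0.125) + (9)²(0.125) + (12)²(0.125) = 30.25
var(W) = E[W²] − (E[W])² = 30.25 − (3.25)² = 19.6875
σ(W) = √19.6875 ≈ 4.44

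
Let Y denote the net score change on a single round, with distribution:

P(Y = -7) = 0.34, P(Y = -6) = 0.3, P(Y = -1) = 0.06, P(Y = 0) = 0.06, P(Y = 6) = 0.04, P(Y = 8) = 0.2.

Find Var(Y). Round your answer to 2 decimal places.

36.00

E[Y] = (-7)(0.34) + (-6)(0.3) + (-1)(0.06) + (0)(0.06) + (6)(0.04) + (8)(0.2) = -2.4
E[Y²] = (-7)²(0.34) + (-6)²(0.3) + (-1)²(0.06) + (0)²(0.06) + (6)²(0.04) + (8)²(0.2) = 41.76
Var(Y) = E[Y²] − (E[Y])² = 41.76 − (-2.4)² = 36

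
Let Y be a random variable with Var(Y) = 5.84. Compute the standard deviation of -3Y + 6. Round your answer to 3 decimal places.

Var(-3Y + 6) = (-3)²·5.84 = 52.56
SD(-3Y + 6) = √52.56 ≈ 7.250

7.250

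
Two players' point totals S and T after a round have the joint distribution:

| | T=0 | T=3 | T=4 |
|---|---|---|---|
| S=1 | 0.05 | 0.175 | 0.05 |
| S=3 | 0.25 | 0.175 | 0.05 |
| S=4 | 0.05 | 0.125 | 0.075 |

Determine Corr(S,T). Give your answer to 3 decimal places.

-0.077

E[S] = 2.7,  E[T] = 2.125
E[ST] = 5.6
Cov(S,T) = E[ST] − E[S]E[T] = 5.6 − (2.7)(2.125) = -0.1375
V(S) = 1.26,  V(T) = 2.559375
ρ = -0.1375 / √(1.26·2.559375) ≈ -0.077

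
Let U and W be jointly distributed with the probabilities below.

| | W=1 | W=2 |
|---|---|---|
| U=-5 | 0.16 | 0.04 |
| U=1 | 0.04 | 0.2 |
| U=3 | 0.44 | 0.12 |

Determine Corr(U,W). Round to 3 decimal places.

E[U] = 0.92,  E[W] = 1.36
E[UW] = 1.28
cov(U,W) = E[UW] − E[U]E[W] = 1.28 − (0.92)(1.36) = 0.0288
Var(U) = 9.4336,  Var(W) = 0.2304
ρ = 0.0288 / √(9.4336·0.2304) ≈ 0.020

0.020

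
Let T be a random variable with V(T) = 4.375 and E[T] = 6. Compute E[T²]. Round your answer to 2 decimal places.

E[T²] = V(T) + (E[T])² = 4.375 + (6)² = 40.375

40.38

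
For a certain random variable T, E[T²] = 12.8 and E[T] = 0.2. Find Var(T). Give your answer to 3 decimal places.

Var(T) = 12.8 − (0.2)² = 12.76

12.760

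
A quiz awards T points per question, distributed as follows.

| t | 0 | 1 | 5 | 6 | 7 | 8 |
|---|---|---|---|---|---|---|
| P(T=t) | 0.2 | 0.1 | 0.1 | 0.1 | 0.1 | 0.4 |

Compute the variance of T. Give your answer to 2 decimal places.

E[T] = (0)(0.2) + (1)(0.1) + (5)(0.1) + (6)(0.1) + (7)(0.1) + (8)(0.4) = 5.1
E[T²] = (0)²(0.2) + (1)²(0.1) + (5)²(0.1) + (6)²(0.1) + (7)²(0.1) + (8)²(0.4) = 36.7
Var(T) = E[T²] − (E[T])² = 36.7 − (5.1)² = 10.69

10.69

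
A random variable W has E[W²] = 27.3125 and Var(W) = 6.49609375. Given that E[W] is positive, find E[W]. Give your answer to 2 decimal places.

4.56

(E[W])² = E[W²] − Var(W) = 27.3125 − 6.49609375 = 20.81640625
E[W] = √20.81640625 = 4.5625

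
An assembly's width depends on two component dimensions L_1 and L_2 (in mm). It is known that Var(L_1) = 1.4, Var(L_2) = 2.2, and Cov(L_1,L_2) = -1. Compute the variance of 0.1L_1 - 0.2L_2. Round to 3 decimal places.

0.142

Var(0.1L_1 - 0.2L_2) = (0.1)²·Var(L_1) + (-0.2)²·Var(L_2) + 2·(0.1)·(-0.2)·Cov(L_1,L_2)
= 0.01·1.4 + 0.04·2.2 + -0.04·-1 = 0.142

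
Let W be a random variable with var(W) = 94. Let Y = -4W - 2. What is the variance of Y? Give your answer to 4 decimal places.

var(-4W - 2) = (-4)²·var(W) = 16·94 = 1504

1504.0000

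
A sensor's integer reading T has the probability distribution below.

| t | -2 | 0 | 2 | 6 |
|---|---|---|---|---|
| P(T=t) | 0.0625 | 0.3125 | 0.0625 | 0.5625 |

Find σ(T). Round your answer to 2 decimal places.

3.06

E[T] = (-2)(0.0625) + (0)(0.3125) + (2)(0.0625) + (6)(0.5625) = 3.375
E[T²] = (-2)²(0.0625) + (0)²(0.3125) + (2)²(0.0625) + (6)²(0.5625) = 20.75
V(T) = E[T²] − (E[T])² = 20.75 − (3.375)² = 9.359375
σ(T) = √9.359375 ≈ 3.06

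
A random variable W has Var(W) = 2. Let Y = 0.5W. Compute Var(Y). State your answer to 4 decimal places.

Var(0.5W) = (0.5)²·Var(W) = 0.25·2 = 0.5

0.5000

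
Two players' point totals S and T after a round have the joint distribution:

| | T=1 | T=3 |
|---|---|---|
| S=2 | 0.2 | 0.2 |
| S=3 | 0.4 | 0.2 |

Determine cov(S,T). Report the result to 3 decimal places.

-0.080

E[S] = 2.6,  E[T] = 1.8
E[ST] = 4.6
cov(S,T) = E[ST] − E[S]E[T] = 4.6 − (2.6)(1.8) = -0.08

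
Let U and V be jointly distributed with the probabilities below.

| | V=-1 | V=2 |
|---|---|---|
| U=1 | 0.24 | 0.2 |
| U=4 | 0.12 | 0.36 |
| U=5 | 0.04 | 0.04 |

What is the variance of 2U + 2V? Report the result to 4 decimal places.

23.0656

E[U] = 2.76,  E[V] = 0.8,  E[UV] = 2.76
Var(U) = 10.12 − (2.76)² = 2.5024;  Var(V) = 2.8 − (0.8)² = 2.16
Cov(U,V) = 2.76 − (2.76)(0.8) = 0.552
Var(2U + 2V) = (2)²·2.5024 + (2)²·2.16 + 2·(2)·(2)·0.552 = 23.0656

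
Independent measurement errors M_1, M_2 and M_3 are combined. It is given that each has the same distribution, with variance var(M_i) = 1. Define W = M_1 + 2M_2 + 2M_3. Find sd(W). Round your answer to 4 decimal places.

By independence, var(W) = (1)²var(M_1) + (2)²var(M_2) + (2)²var(M_3)
= (1)²·1 + (2)²·1 + (2)²·1 = 9
sd(W) = √9 ≈ 3.0000

3.0000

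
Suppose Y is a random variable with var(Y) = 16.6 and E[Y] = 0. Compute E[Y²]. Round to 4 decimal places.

E[Y²] = var(Y) + (E[Y])² = 16.6 + (0)² = 16.6

16.6000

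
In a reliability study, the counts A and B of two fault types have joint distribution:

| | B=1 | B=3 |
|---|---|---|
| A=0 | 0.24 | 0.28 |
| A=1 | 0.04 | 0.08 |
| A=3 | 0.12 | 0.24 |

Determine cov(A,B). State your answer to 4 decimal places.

E[A] = 1.2,  E[B] = 2.2
E[AB] = 2.8
cov(A,B) = E[AB] − E[A]E[B] = 2.8 − (1.2)(2.2) = 0.16

0.1600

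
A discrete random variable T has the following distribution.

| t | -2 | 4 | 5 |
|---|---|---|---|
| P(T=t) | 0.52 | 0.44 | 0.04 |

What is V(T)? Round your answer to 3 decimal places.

E[T] = (-2)(0.52) + (4)(0.44) + (5)(0.04) = 0.92
E[T²] = (-2)²(0.52) + (4)²(0.44) + (5)²(0.04) = 10.12
V(T) = E[T²] − (E[T])² = 10.12 − (0.92)² = 9.2736

9.274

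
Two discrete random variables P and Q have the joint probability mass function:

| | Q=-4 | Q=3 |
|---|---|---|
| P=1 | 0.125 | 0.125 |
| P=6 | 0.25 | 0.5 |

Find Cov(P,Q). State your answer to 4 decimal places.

E[P] = 4.75,  E[Q] = 0.375
E[PQ] = 2.875
Cov(P,Q) = E[PQ] − E[P]E[Q] = 2.875 − (4.75)(0.375) = 1.09375

1.0938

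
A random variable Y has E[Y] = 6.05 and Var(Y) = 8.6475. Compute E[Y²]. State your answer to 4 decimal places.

E[Y²] = Var(Y) + (E[Y])² = 8.6475 + (6.05)² = 45.25

45.2500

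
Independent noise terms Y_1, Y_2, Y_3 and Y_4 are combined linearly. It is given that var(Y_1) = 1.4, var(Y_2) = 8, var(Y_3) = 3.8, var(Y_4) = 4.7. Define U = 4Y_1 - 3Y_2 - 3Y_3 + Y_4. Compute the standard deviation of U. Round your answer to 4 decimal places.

11.5456

By independence, var(U) = (4)²var(Y_1) + (-3)²var(Y_2) + (-3)²var(Y_3) + (1)²var(Y_4)
= (4)²·1.4 + (-3)²·8 + (-3)²·3.8 + (1)²·4.7 = 133.3
SD(U) = √133.3 ≈ 11.5456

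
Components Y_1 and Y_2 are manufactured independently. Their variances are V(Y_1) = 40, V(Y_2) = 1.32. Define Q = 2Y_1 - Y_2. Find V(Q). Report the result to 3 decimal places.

161.320

By independence, V(Q) = (2)²V(Y_1) + (-1)²V(Y_2)
= (2)²·40 + (-1)²·1.32 = 161.32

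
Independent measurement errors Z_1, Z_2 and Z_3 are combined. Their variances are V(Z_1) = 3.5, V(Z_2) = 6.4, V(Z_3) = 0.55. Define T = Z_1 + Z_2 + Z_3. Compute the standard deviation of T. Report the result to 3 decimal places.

By independence, V(T) = (1)²V(Z_1) + (1)²V(Z_2) + (1)²V(Z_3)
= (1)²·3.5 + (1)²·6.4 + (1)²·0.55 = 10.45
sd(T) = √10.45 ≈ 3.233

3.233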